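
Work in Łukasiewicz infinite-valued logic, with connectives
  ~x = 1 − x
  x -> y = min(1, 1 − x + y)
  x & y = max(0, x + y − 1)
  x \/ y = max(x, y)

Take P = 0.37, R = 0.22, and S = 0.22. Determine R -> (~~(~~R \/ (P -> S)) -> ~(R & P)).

~R = 1 − 0.22 = 0.78
~~R = 1 − 0.78 = 0.22
P -> S = min(1, 1 − 0.37 + 0.22) = min(1, 0.85) = 0.85
~~R \/ (P -> S) = max(0.22, 0.85) = 0.85
~(~~R \/ (P -> S)) = 1 − 0.85 = 0.15
~~(~~R \/ (P -> S)) = 1 − 0.15 = 0.85
R & P = max(0, 0.22 + 0.37 − 1) = max(0, -0.41) = 0.00
~(R & P) = 1 − 0.00 = 1.00
~~(~~R \/ (P -> S)) -> ~(R & P) = min(1, 1 − 0.85 + 1.00) = min(1, 1.15) = 1.00
R -> (~~(~~R \/ (P -> S)) -> ~(R & P)) = min(1, 1 − 0.22 + 1.00) = min(1, 1.78) = 1.00

1.00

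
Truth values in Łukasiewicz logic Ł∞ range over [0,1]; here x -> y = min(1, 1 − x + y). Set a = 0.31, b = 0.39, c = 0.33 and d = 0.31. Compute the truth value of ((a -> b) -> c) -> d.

0.98

a -> b = min(1, 1 − 0.31 + 0.39) = min(1, 1.08) = 1.00
(a -> b) -> c = min(1, 1 − 1.00 + 0.33) = min(1, 0.33) = 0.33
((a -> b) -> c) -> d = min(1, 1 − 0.33 + 0.31) = min(1, 0.98) = 0.98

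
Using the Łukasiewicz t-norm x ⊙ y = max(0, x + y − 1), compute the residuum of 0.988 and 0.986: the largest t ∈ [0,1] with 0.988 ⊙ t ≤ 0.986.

0.998

The residuum of the Łukasiewicz t-norm gives the supremum: min(1, 1 − 0.988 + 0.986).
1 − 0.988 + 0.986 = 0.998, so t = min(1, 0.998) = 0.998.
Check: 0.988 ⊙ 0.998 = max(0, 0.986) = 0.986 ≤ 0.986.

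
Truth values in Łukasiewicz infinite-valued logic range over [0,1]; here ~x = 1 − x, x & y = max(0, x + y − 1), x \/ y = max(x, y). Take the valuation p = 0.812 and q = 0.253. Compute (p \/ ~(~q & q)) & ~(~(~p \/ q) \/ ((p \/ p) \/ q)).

~q = 1 − 0.253 = 0.747
~q & q = max(0, 0.747 + 0.253 − 1) = max(0, 0.000) = 0.000
~(~q & q) = 1 − 0.000 = 1.000
p \/ ~(~q & q) = max(0.812, 1.000) = 1.000
~p = 1 − 0.812 = 0.188
~p \/ q = max(0.188, 0.253) = 0.253
~(~p \/ q) = 1 − 0.253 = 0.747
p \/ p = max(0.812, 0.812) = 0.812
(p \/ p) \/ q = max(0.812, 0.253) = 0.812
~(~p \/ q) \/ ((p \/ p) \/ q) = max(0.747, 0.812) = 0.812
~(~(~p \/ q) \/ ((p \/ p) \/ q)) = 1 − 0.812 = 0.188
(p \/ ~(~q & q)) & ~(~(~p \/ q) \/ ((p \/ p) \/ q)) = max(0, 1.000 + 0.188 − 1) = max(0, 0.188) = 0.188

0.188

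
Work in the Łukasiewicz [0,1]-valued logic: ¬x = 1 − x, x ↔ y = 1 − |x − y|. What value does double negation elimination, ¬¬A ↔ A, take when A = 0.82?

1.00

¬A = 1 − 0.82 = 0.18
¬¬A = 1 − 0.18 = 0.82
¬¬A ↔ A = 1 − |0.82 − 0.82| = 1 − 0.00 = 1.00
(As expected: always 1 in Ł∞ since negation is involutive.)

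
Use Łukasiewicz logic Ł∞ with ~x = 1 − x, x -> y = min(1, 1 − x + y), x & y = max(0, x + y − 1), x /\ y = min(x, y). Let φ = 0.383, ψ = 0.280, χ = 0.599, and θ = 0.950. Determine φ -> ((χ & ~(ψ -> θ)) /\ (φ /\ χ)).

ψ -> θ = min(1, 1 − 0.280 + 0.950) = min(1, 1.670) = 1.000
~(ψ -> θ) = 1 − 1.000 = 0.000
χ & ~(ψ -> θ) = max(0, 0.599 + 0.000 − 1) = max(0, -0.401) = 0.000
φ /\ χ = min(0.383, 0.599) = 0.383
(χ & ~(ψ -> θ)) /\ (φ /\ χ) = min(0.000, 0.383) = 0.000
φ -> ((χ & ~(ψ -> θ)) /\ (φ /\ χ)) = min(1, 1 − 0.383 + 0.000) = min(1, 0.617) = 0.617

0.617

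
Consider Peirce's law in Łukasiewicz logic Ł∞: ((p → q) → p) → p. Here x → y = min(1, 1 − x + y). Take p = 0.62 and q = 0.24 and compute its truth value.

p → q = min(1, 1 − 0.62 + 0.24) = min(1, 0.62) = 0.62
(p → q) → p = min(1, 1 − 0.62 + 0.62) = min(1, 1.00) = 1.00
((p → q) → p) → p = min(1, 1 − 1.00 + 0.62) = min(1, 0.62) = 0.62
(The value 0.62 < 1 shows this instance is not satisfied; not a Ł∞-tautology in general.)

0.62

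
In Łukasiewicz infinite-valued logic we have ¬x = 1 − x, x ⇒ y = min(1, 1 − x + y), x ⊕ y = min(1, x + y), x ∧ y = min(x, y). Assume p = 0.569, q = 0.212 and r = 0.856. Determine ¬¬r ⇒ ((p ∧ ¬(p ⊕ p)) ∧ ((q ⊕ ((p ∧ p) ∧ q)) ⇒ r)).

0.144

¬r = 1 − 0.856 = 0.144
¬¬r = 1 − 0.144 = 0.856
p ⊕ p = min(1, 0.569 + 0.569) = min(1, 1.138) = 1.000
¬(p ⊕ p) = 1 − 1.000 = 0.000
p ∧ ¬(p ⊕ p) = min(0.569, 0.000) = 0.000
p ∧ p = min(0.569, 0.569) = 0.569
(p ∧ p) ∧ q = min(0.569, 0.212) = 0.212
q ⊕ ((p ∧ p) ∧ q) = min(1, 0.212 + 0.212) = min(1, 0.424) = 0.424
(q ⊕ ((p ∧ p) ∧ q)) ⇒ r = min(1, 1 − 0.424 + 0.856) = min(1, 1.432) = 1.000
(p ∧ ¬(p ⊕ p)) ∧ ((q ⊕ ((p ∧ p) ∧ q)) ⇒ r) = min(0.000, 1.000) = 0.000
¬¬r ⇒ ((p ∧ ¬(p ⊕ p)) ∧ ((q ⊕ ((p ∧ p) ∧ q)) ⇒ r)) = min(1, 1 − 0.856 + 0.000) = min(1, 0.144) = 0.144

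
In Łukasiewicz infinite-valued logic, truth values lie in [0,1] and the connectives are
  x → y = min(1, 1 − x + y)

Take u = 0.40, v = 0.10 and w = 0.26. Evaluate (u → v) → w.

0.56

u → v = min(1, 1 − 0.40 + 0.10) = min(1, 0.70) = 0.70
(u → v) → w = min(1, 1 − 0.70 + 0.26) = min(1, 0.56) = 0.56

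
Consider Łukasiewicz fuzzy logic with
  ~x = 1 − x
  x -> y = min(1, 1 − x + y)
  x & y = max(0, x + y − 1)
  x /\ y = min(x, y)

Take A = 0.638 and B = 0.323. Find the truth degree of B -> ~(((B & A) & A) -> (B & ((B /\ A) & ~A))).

0.677

B & A = max(0, 0.323 + 0.638 − 1) = max(0, -0.039) = 0.000
(B & A) & A = max(0, 0.000 + 0.638 − 1) = max(0, -0.362) = 0.000
B /\ A = min(0.323, 0.638) = 0.323
~A = 1 − 0.638 = 0.362
(B /\ A) & ~A = max(0, 0.323 + 0.362 − 1) = max(0, -0.315) = 0.000
B & ((B /\ A) & ~A) = max(0, 0.323 + 0.000 − 1) = max(0, -0.677) = 0.000
((B & A) & A) -> (B & ((B /\ A) & ~A)) = min(1, 1 − 0.000 + 0.000) = min(1, 1.000) = 1.000
~(((B & A) & A) -> (B & ((B /\ A) & ~A))) = 1 − 1.000 = 0.000
B -> ~(((B & A) & A) -> (B & ((B /\ A) & ~A))) = min(1, 1 − 0.323 + 0.000) = min(1, 0.677) = 0.677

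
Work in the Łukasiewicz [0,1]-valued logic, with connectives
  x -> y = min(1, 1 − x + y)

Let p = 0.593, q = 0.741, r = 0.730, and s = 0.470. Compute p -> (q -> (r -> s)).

r -> s = min(1, 1 − 0.730 + 0.470) = min(1, 0.740) = 0.740
q -> (r -> s) = min(1, 1 − 0.741 + 0.740) = min(1, 0.999) = 0.999
p -> (q -> (r -> s)) = min(1, 1 − 0.593 + 0.999) = min(1, 1.406) = 1.000

1.000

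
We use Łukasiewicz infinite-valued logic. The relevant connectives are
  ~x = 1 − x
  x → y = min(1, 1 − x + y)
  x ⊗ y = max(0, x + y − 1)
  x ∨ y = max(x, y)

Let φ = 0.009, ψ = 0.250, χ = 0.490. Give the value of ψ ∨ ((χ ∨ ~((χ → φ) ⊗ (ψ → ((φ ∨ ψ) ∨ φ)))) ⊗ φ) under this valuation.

χ → φ = min(1, 1 − 0.490 + 0.009) = min(1, 0.519) = 0.519
φ ∨ ψ = max(0.009, 0.250) = 0.250
(φ ∨ ψ) ∨ φ = max(0.250, 0.009) = 0.250
ψ → ((φ ∨ ψ) ∨ φ) = min(1, 1 − 0.250 + 0.250) = min(1, 1.000) = 1.000
(χ → φ) ⊗ (ψ → ((φ ∨ ψ) ∨ φ)) = max(0, 0.519 + 1.000 − 1) = max(0, 0.519) = 0.519
~((χ → φ) ⊗ (ψ → ((φ ∨ ψ) ∨ φ))) = 1 − 0.519 = 0.481
χ ∨ ~((χ → φ) ⊗ (ψ → ((φ ∨ ψ) ∨ φ))) = max(0.490, 0.481) = 0.490
(χ ∨ ~((χ → φ) ⊗ (ψ → ((φ ∨ ψ) ∨ φ)))) ⊗ φ = max(0, 0.490 + 0.009 − 1) = max(0, -0.501) = 0.000
ψ ∨ ((χ ∨ ~((χ → φ) ⊗ (ψ → ((φ ∨ ψ) ∨ φ)))) ⊗ φ) = max(0.250, 0.000) = 0.250

0.250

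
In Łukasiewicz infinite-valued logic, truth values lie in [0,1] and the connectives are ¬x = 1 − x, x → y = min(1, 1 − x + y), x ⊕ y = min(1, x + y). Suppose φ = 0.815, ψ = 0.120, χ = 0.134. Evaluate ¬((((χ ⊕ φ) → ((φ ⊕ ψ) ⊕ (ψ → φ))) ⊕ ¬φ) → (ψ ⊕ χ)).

χ ⊕ φ = min(1, 0.134 + 0.815) = min(1, 0.949) = 0.949
φ ⊕ ψ = min(1, 0.815 + 0.120) = min(1, 0.935) = 0.935
ψ → φ = min(1, 1 − 0.120 + 0.815) = min(1, 1.695) = 1.000
(φ ⊕ ψ) ⊕ (ψ → φ) = min(1, 0.935 + 1.000) = min(1, 1.935) = 1.000
(χ ⊕ φ) → ((φ ⊕ ψ) ⊕ (ψ → φ)) = min(1, 1 − 0.949 + 1.000) = min(1, 1.051) = 1.000
¬φ = 1 − 0.815 = 0.185
((χ ⊕ φ) → ((φ ⊕ ψ) ⊕ (ψ → φ))) ⊕ ¬φ = min(1, 1.000 + 0.185) = min(1, 1.185) = 1.000
ψ ⊕ χ = min(1, 0.120 + 0.134) = min(1, 0.254) = 0.254
(((χ ⊕ φ) → ((φ ⊕ ψ) ⊕ (ψ → φ))) ⊕ ¬φ) → (ψ ⊕ χ) = min(1, 1 − 1.000 + 0.254) = min(1, 0.254) = 0.254
¬((((χ ⊕ φ) → ((φ ⊕ ψ) ⊕ (ψ → φ))) ⊕ ¬φ) → (ψ ⊕ χ)) = 1 − 0.254 = 0.746

0.746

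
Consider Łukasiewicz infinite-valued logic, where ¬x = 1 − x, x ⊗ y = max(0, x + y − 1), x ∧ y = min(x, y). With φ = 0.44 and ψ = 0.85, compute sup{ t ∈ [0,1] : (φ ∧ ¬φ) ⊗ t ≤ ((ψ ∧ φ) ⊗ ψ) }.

0.85

¬φ = 1 − 0.44 = 0.56
φ ∧ ¬φ = min(0.44, 0.56) = 0.44
So the left factor is φ ∧ ¬φ = 0.44.
ψ ∧ φ = min(0.85, 0.44) = 0.44
(ψ ∧ φ) ⊗ ψ = max(0, 0.44 + 0.85 − 1) = max(0, 0.29) = 0.29
So the right-hand bound is (ψ ∧ φ) ⊗ ψ = 0.29.
The residuum of the Łukasiewicz t-norm gives the supremum: min(1, 1 − 0.44 + 0.29).
1 − 0.44 + 0.29 = 0.85, so t = min(1, 0.85) = 0.85.
Check: 0.44 ⊗ 0.85 = max(0, 0.29) = 0.29 ≤ 0.29.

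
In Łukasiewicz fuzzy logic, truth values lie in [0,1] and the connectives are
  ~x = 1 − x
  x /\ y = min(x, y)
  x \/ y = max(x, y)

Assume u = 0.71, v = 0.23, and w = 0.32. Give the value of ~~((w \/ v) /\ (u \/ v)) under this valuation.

0.32

w \/ v = max(0.32, 0.23) = 0.32
u \/ v = max(0.71, 0.23) = 0.71
(w \/ v) /\ (u \/ v) = min(0.32, 0.71) = 0.32
~((w \/ v) /\ (u \/ v)) = 1 − 0.32 = 0.68
~~((w \/ v) /\ (u \/ v)) = 1 − 0.68 = 0.32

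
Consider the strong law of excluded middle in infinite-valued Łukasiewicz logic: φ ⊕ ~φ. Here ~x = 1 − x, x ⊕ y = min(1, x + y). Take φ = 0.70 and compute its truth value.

1.00

~φ = 1 − 0.70 = 0.30
φ ⊕ ~φ = min(1, 0.70 + 0.30) = min(1, 1.00) = 1.00
(As expected: always 1 in Ł∞ since a ⊕ (1−a) = 1.)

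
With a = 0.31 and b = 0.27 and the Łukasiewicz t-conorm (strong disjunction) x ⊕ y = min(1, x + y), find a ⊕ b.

0.58

a ⊕ b = min(1, 0.31 + 0.27) = min(1, 0.58) = 0.58
For comparison, the Gödel t-conorm max(x, y) would give 0.31.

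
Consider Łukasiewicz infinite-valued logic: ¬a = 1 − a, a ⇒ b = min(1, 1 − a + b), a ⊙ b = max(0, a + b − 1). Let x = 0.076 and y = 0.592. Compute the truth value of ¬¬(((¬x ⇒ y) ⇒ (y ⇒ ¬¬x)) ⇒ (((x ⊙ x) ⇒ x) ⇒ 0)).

¬x = 1 − 0.076 = 0.924
¬x ⇒ y = min(1, 1 − 0.924 + 0.592) = min(1, 0.668) = 0.668
¬¬x = 1 − 0.924 = 0.076
y ⇒ ¬¬x = min(1, 1 − 0.592 + 0.076) = min(1, 0.484) = 0.484
(¬x ⇒ y) ⇒ (y ⇒ ¬¬x) = min(1, 1 − 0.668 + 0.484) = min(1, 0.816) = 0.816
x ⊙ x = max(0, 0.076 + 0.076 − 1) = max(0, -0.848) = 0.000
(x ⊙ x) ⇒ x = min(1, 1 − 0.000 + 0.076) = min(1, 1.076) = 1.000
((x ⊙ x) ⇒ x) ⇒ 0 = min(1, 1 − 1.000 + 0.000) = min(1, 0.000) = 0.000
((¬x ⇒ y) ⇒ (y ⇒ ¬¬x)) ⇒ (((x ⊙ x) ⇒ x) ⇒ 0) = min(1, 1 − 0.816 + 0.000) = min(1, 0.184) = 0.184
¬(((¬x ⇒ y) ⇒ (y ⇒ ¬¬x)) ⇒ (((x ⊙ x) ⇒ x) ⇒ 0)) = 1 − 0.184 = 0.816
¬¬(((¬x ⇒ y) ⇒ (y ⇒ ¬¬x)) ⇒ (((x ⊙ x) ⇒ x) ⇒ 0)) = 1 − 0.816 = 0.184

0.184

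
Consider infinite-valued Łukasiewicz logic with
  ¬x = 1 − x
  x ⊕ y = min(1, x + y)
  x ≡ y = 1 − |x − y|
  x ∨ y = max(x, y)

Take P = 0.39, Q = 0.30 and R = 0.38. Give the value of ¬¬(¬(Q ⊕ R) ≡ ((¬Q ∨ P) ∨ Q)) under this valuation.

0.62

Q ⊕ R = min(1, 0.30 + 0.38) = min(1, 0.68) = 0.68
¬(Q ⊕ R) = 1 − 0.68 = 0.32
¬Q = 1 − 0.30 = 0.70
¬Q ∨ P = max(0.70, 0.39) = 0.70
(¬Q ∨ P) ∨ Q = max(0.70, 0.30) = 0.70
¬(Q ⊕ R) ≡ ((¬Q ∨ P) ∨ Q) = 1 − |0.32 − 0.70| = 1 − 0.38 = 0.62
¬(¬(Q ⊕ R) ≡ ((¬Q ∨ P) ∨ Q)) = 1 − 0.62 = 0.38
¬¬(¬(Q ⊕ R) ≡ ((¬Q ∨ P) ∨ Q)) = 1 − 0.38 = 0.62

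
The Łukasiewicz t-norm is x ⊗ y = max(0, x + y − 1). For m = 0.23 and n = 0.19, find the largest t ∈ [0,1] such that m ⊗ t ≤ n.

The residuum of the Łukasiewicz t-norm gives the supremum: min(1, 1 − 0.23 + 0.19).
1 − 0.23 + 0.19 = 0.96, so t = min(1, 0.96) = 0.96.
Check: 0.23 ⊗ 0.96 = max(0, 0.19) = 0.19 ≤ 0.19.

0.96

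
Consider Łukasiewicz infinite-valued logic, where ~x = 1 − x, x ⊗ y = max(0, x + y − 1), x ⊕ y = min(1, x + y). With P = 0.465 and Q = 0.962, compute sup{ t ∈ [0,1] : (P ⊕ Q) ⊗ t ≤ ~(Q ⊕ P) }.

P ⊕ Q = min(1, 0.465 + 0.962) = min(1, 1.427) = 1.000
So the left factor is P ⊕ Q = 1.000.
Q ⊕ P = min(1, 0.962 + 0.465) = min(1, 1.427) = 1.000
~(Q ⊕ P) = 1 − 1.000 = 0.000
So the right-hand bound is ~(Q ⊕ P) = 0.000.
The residuum of the Łukasiewicz t-norm gives the supremum: min(1, 1 − 1.000 + 0.000).
1 − 1.000 + 0.000 = 0.000, so t = min(1, 0.000) = 0.000.
Check: 1.000 ⊗ 0.000 = max(0, 0.000) = 0.000 ≤ 0.000.

0.000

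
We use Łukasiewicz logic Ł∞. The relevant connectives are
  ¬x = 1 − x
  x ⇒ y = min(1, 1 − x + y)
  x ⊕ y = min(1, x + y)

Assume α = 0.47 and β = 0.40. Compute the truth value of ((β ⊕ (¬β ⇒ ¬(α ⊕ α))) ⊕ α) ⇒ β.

0.40

¬β = 1 − 0.40 = 0.60
α ⊕ α = min(1, 0.47 + 0.47) = min(1, 0.94) = 0.94
¬(α ⊕ α) = 1 − 0.94 = 0.06
¬β ⇒ ¬(α ⊕ α) = min(1, 1 − 0.60 + 0.06) = min(1, 0.46) = 0.46
β ⊕ (¬β ⇒ ¬(α ⊕ α)) = min(1, 0.40 + 0.46) = min(1, 0.86) = 0.86
(β ⊕ (¬β ⇒ ¬(α ⊕ α))) ⊕ α = min(1, 0.86 + 0.47) = min(1, 1.33) = 1.00
((β ⊕ (¬β ⇒ ¬(α ⊕ α))) ⊕ α) ⇒ β = min(1, 1 − 1.00 + 0.40) = min(1, 0.40) = 0.40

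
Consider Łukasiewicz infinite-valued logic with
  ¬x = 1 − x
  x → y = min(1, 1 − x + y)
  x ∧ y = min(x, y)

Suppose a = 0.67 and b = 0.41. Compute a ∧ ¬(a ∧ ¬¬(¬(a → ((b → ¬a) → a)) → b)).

¬a = 1 − 0.67 = 0.33
b → ¬a = min(1, 1 − 0.41 + 0.33) = min(1, 0.92) = 0.92
(b → ¬a) → a = min(1, 1 − 0.92 + 0.67) = min(1, 0.75) = 0.75
a → ((b → ¬a) → a) = min(1, 1 − 0.67 + 0.75) = min(1, 1.08) = 1.00
¬(a → ((b → ¬a) → a)) = 1 − 1.00 = 0.00
¬(a → ((b → ¬a) → a)) → b = min(1, 1 − 0.00 + 0.41) = min(1, 1.41) = 1.00
¬(¬(a → ((b → ¬a) → a)) → b) = 1 − 1.00 = 0.00
¬¬(¬(a → ((b → ¬a) → a)) → b) = 1 − 0.00 = 1.00
a ∧ ¬¬(¬(a → ((b → ¬a) → a)) → b) = min(0.67, 1.00) = 0.67
¬(a ∧ ¬¬(¬(a → ((b → ¬a) → a)) → b)) = 1 − 0.67 = 0.33
a ∧ ¬(a ∧ ¬¬(¬(a → ((b → ¬a) → a)) → b)) = min(0.67, 0.33) = 0.33

0.33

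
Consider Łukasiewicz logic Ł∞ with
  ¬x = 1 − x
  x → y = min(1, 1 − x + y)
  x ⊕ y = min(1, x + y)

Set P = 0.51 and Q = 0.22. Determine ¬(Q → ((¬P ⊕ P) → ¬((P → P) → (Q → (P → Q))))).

0.22

¬P = 1 − 0.51 = 0.49
¬P ⊕ P = min(1, 0.49 + 0.51) = min(1, 1.00) = 1.00
P → P = min(1, 1 − 0.51 + 0.51) = min(1, 1.00) = 1.00
P → Q = min(1, 1 − 0.51 + 0.22) = min(1, 0.71) = 0.71
Q → (P → Q) = min(1, 1 − 0.22 + 0.71) = min(1, 1.49) = 1.00
(P → P) → (Q → (P → Q)) = min(1, 1 − 1.00 + 1.00) = min(1, 1.00) = 1.00
¬((P → P) → (Q → (P → Q))) = 1 − 1.00 = 0.00
(¬P ⊕ P) → ¬((P → P) → (Q → (P → Q))) = min(1, 1 − 1.00 + 0.00) = min(1, 0.00) = 0.00
Q → ((¬P ⊕ P) → ¬((P → P) → (Q → (P → Q)))) = min(1, 1 − 0.22 + 0.00) = min(1, 0.78) = 0.78
¬(Q → ((¬P ⊕ P) → ¬((P → P) → (Q → (P → Q))))) = 1 − 0.78 = 0.22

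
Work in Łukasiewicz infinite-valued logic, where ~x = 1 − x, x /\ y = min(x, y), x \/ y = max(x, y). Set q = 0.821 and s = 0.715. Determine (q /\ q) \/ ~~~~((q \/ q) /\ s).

0.821

q /\ q = min(0.821, 0.821) = 0.821
q \/ q = max(0.821, 0.821) = 0.821
(q \/ q) /\ s = min(0.821, 0.715) = 0.715
~((q \/ q) /\ s) = 1 − 0.715 = 0.285
~~((q \/ q) /\ s) = 1 − 0.285 = 0.715
~~~((q \/ q) /\ s) = 1 − 0.715 = 0.285
~~~~((q \/ q) /\ s) = 1 − 0.285 = 0.715
(q /\ q) \/ ~~~~((q \/ q) /\ s) = max(0.821, 0.715) = 0.821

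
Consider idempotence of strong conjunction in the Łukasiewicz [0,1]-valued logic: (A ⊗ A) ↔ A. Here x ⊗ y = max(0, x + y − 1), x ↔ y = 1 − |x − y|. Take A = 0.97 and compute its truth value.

0.97

A ⊗ A = max(0, 0.97 + 0.97 − 1) = max(0, 0.94) = 0.94
(A ⊗ A) ↔ A = 1 − |0.94 − 0.97| = 1 − 0.03 = 0.97
(The value 0.97 < 1 shows this instance is not satisfied; fails in Ł∞ since a ⊗ a = max(0, 2a−1) ≠ a in general.)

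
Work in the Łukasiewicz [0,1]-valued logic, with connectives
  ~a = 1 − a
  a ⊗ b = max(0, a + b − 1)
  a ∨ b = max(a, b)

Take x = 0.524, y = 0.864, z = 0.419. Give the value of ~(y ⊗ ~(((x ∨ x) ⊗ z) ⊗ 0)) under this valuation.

0.136

x ∨ x = max(0.524, 0.524) = 0.524
(x ∨ x) ⊗ z = max(0, 0.524 + 0.419 − 1) = max(0, -0.057) = 0.000
((x ∨ x) ⊗ z) ⊗ 0 = max(0, 0.000 + 0.000 − 1) = max(0, -1.000) = 0.000
~(((x ∨ x) ⊗ z) ⊗ 0) = 1 − 0.000 = 1.000
y ⊗ ~(((x ∨ x) ⊗ z) ⊗ 0) = max(0, 0.864 + 1.000 − 1) = max(0, 0.864) = 0.864
~(y ⊗ ~(((x ∨ x) ⊗ z) ⊗ 0)) = 1 − 0.864 = 0.136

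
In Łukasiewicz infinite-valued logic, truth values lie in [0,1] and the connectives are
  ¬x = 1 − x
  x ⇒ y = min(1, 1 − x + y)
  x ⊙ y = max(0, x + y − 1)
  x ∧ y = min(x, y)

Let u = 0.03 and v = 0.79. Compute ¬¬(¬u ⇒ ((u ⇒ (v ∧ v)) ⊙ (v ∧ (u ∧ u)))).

¬u = 1 − 0.03 = 0.97
v ∧ v = min(0.79, 0.79) = 0.79
u ⇒ (v ∧ v) = min(1, 1 − 0.03 + 0.79) = min(1, 1.76) = 1.00
u ∧ u = min(0.03, 0.03) = 0.03
v ∧ (u ∧ u) = min(0.79, 0.03) = 0.03
(u ⇒ (v ∧ v)) ⊙ (v ∧ (u ∧ u)) = max(0, 1.00 + 0.03 − 1) = max(0, 0.03) = 0.03
¬u ⇒ ((u ⇒ (v ∧ v)) ⊙ (v ∧ (u ∧ u))) = min(1, 1 − 0.97 + 0.03) = min(1, 0.06) = 0.06
¬(¬u ⇒ ((u ⇒ (v ∧ v)) ⊙ (v ∧ (u ∧ u)))) = 1 − 0.06 = 0.94
¬¬(¬u ⇒ ((u ⇒ (v ∧ v)) ⊙ (v ∧ (u ∧ u)))) = 1 − 0.94 = 0.06

0.06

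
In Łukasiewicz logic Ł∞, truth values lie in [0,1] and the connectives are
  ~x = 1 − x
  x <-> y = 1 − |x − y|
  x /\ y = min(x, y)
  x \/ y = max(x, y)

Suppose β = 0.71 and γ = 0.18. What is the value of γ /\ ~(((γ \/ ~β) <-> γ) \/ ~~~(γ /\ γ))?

~β = 1 − 0.71 = 0.29
γ \/ ~β = max(0.18, 0.29) = 0.29
(γ \/ ~β) <-> γ = 1 − |0.29 − 0.18| = 1 − 0.11 = 0.89
γ /\ γ = min(0.18, 0.18) = 0.18
~(γ /\ γ) = 1 − 0.18 = 0.82
~~(γ /\ γ) = 1 − 0.82 = 0.18
~~~(γ /\ γ) = 1 − 0.18 = 0.82
((γ \/ ~β) <-> γ) \/ ~~~(γ /\ γ) = max(0.89, 0.82) = 0.89
~(((γ \/ ~β) <-> γ) \/ ~~~(γ /\ γ)) = 1 − 0.89 = 0.11
γ /\ ~(((γ \/ ~β) <-> γ) \/ ~~~(γ /\ γ)) = min(0.18, 0.11) = 0.11

0.11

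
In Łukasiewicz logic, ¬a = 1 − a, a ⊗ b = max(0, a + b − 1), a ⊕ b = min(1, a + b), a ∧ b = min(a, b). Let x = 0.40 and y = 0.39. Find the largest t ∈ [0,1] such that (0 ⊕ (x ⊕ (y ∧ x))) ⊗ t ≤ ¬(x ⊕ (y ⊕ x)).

0.21

y ∧ x = min(0.39, 0.40) = 0.39
x ⊕ (y ∧ x) = min(1, 0.40 + 0.39) = min(1, 0.79) = 0.79
0 ⊕ (x ⊕ (y ∧ x)) = min(1, 0.00 + 0.79) = min(1, 0.79) = 0.79
So the left factor is 0 ⊕ (x ⊕ (y ∧ x)) = 0.79.
y ⊕ x = min(1, 0.39 + 0.40) = min(1, 0.79) = 0.79
x ⊕ (y ⊕ x) = min(1, 0.40 + 0.79) = min(1, 1.19) = 1.00
¬(x ⊕ (y ⊕ x)) = 1 − 1.00 = 0.00
So the right-hand bound is ¬(x ⊕ (y ⊕ x)) = 0.00.
The residuum of the Łukasiewicz t-norm gives the supremum: min(1, 1 − 0.79 + 0.00).
1 − 0.79 + 0.00 = 0.21, so t = min(1, 0.21) = 0.21.
Check: 0.79 ⊗ 0.21 = max(0, 0.00) = 0.00 ≤ 0.00.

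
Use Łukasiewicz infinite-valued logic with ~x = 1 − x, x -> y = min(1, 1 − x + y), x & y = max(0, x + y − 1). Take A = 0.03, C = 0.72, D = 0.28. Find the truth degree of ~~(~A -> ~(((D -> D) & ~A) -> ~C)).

0.72

~A = 1 − 0.03 = 0.97
D -> D = min(1, 1 − 0.28 + 0.28) = min(1, 1.00) = 1.00
(D -> D) & ~A = max(0, 1.00 + 0.97 − 1) = max(0, 0.97) = 0.97
~C = 1 − 0.72 = 0.28
((D -> D) & ~A) -> ~C = min(1, 1 − 0.97 + 0.28) = min(1, 0.31) = 0.31
~(((D -> D) & ~A) -> ~C) = 1 − 0.31 = 0.69
~A -> ~(((D -> D) & ~A) -> ~C) = min(1, 1 − 0.97 + 0.69) = min(1, 0.72) = 0.72
~(~A -> ~(((D -> D) & ~A) -> ~C)) = 1 − 0.72 = 0.28
~~(~A -> ~(((D -> D) & ~A) -> ~C)) = 1 − 0.28 = 0.72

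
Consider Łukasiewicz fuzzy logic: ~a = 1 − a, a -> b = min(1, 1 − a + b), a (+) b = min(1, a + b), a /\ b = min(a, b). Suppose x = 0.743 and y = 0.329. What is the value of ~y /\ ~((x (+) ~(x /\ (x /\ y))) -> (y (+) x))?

~y = 1 − 0.329 = 0.671
x /\ y = min(0.743, 0.329) = 0.329
x /\ (x /\ y) = min(0.743, 0.329) = 0.329
~(x /\ (x /\ y)) = 1 − 0.329 = 0.671
x (+) ~(x /\ (x /\ y)) = min(1, 0.743 + 0.671) = min(1, 1.414) = 1.000
y (+) x = min(1, 0.329 + 0.743) = min(1, 1.072) = 1.000
(x (+) ~(x /\ (x /\ y))) -> (y (+) x) = min(1, 1 − 1.000 + 1.000) = min(1, 1.000) = 1.000
~((x (+) ~(x /\ (x /\ y))) -> (y (+) x)) = 1 − 1.000 = 0.000
~y /\ ~((x (+) ~(x /\ (x /\ y))) -> (y (+) x)) = min(0.671, 0.000) = 0.000

0.000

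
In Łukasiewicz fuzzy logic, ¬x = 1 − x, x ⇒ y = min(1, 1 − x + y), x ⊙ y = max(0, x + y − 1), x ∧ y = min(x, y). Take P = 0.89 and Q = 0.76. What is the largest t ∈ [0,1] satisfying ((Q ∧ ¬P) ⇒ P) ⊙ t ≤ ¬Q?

¬P = 1 − 0.89 = 0.11
Q ∧ ¬P = min(0.76, 0.11) = 0.11
(Q ∧ ¬P) ⇒ P = min(1, 1 − 0.11 + 0.89) = min(1, 1.78) = 1.00
So the left factor is (Q ∧ ¬P) ⇒ P = 1.00.
¬Q = 1 − 0.76 = 0.24
So the right-hand bound is ¬Q = 0.24.
The residuum of the Łukasiewicz t-norm gives the supremum: min(1, 1 − 1.00 + 0.24).
1 − 1.00 + 0.24 = 0.24, so t = min(1, 0.24) = 0.24.
Check: 1.00 ⊙ 0.24 = max(0, 0.24) = 0.24 ≤ 0.24.

0.24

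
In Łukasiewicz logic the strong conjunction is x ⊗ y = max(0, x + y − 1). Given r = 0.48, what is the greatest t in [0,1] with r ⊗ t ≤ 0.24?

0.76

The residuum of the Łukasiewicz t-norm gives the supremum: min(1, 1 − 0.48 + 0.24).
1 − 0.48 + 0.24 = 0.76, so t = min(1, 0.76) = 0.76.
Check: 0.48 ⊗ 0.76 = max(0, 0.24) = 0.24 ≤ 0.24.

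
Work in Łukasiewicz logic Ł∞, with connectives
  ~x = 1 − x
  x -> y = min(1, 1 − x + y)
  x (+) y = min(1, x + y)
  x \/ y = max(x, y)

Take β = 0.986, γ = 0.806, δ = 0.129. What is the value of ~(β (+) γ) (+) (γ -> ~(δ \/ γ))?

β (+) γ = min(1, 0.986 + 0.806) = min(1, 1.792) = 1.000
~(β (+) γ) = 1 − 1.000 = 0.000
δ \/ γ = max(0.129, 0.806) = 0.806
~(δ \/ γ) = 1 − 0.806 = 0.194
γ -> ~(δ \/ γ) = min(1, 1 − 0.806 + 0.194) = min(1, 0.388) = 0.388
~(β (+) γ) (+) (γ -> ~(δ \/ γ)) = min(1, 0.000 + 0.388) = min(1, 0.388) = 0.388

0.388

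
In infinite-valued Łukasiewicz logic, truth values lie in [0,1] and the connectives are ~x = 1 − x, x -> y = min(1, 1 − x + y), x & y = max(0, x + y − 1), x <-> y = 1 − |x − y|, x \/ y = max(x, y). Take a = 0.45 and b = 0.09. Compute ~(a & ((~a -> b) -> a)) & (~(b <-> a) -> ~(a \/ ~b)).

~a = 1 − 0.45 = 0.55
~a -> b = min(1, 1 − 0.55 + 0.09) = min(1, 0.54) = 0.54
(~a -> b) -> a = min(1, 1 − 0.54 + 0.45) = min(1, 0.91) = 0.91
a & ((~a -> b) -> a) = max(0, 0.45 + 0.91 − 1) = max(0, 0.36) = 0.36
~(a & ((~a -> b) -> a)) = 1 − 0.36 = 0.64
b <-> a = 1 − |0.09 − 0.45| = 1 − 0.36 = 0.64
~(b <-> a) = 1 − 0.64 = 0.36
~b = 1 − 0.09 = 0.91
a \/ ~b = max(0.45, 0.91) = 0.91
~(a \/ ~b) = 1 − 0.91 = 0.09
~(b <-> a) -> ~(a \/ ~b) = min(1, 1 − 0.36 + 0.09) = min(1, 0.73) = 0.73
~(a & ((~a -> b) -> a)) & (~(b <-> a) -> ~(a \/ ~b)) = max(0, 0.64 + 0.73 − 1) = max(0, 0.37) = 0.37

0.37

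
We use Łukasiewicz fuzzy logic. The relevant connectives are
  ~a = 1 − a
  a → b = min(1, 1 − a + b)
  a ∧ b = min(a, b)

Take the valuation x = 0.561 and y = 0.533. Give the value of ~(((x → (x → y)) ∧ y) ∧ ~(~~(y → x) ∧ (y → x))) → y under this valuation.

0.533

x → y = min(1, 1 − 0.561 + 0.533) = min(1, 0.972) = 0.972
x → (x → y) = min(1, 1 − 0.561 + 0.972) = min(1, 1.411) = 1.000
(x → (x → y)) ∧ y = min(1.000, 0.533) = 0.533
y → x = min(1, 1 − 0.533 + 0.561) = min(1, 1.028) = 1.000
~(y → x) = 1 − 1.000 = 0.000
~~(y → x) = 1 − 0.000 = 1.000
~~(y → x) ∧ (y → x) = min(1.000, 1.000) = 1.000
~(~~(y → x) ∧ (y → x)) = 1 − 1.000 = 0.000
((x → (x → y)) ∧ y) ∧ ~(~~(y → x) ∧ (y → x)) = min(0.533, 0.000) = 0.000
~(((x → (x → y)) ∧ y) ∧ ~(~~(y → x) ∧ (y → x))) = 1 − 0.000 = 1.000
~(((x → (x → y)) ∧ y) ∧ ~(~~(y → x) ∧ (y → x))) → y = min(1, 1 − 1.000 + 0.533) = min(1, 0.533) = 0.533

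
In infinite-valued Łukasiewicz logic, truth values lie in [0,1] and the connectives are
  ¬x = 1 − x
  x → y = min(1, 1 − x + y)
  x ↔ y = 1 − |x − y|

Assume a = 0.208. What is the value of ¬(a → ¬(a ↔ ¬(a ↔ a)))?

a ↔ a = 1 − |0.208 − 0.208| = 1 − 0.000 = 1.000
¬(a ↔ a) = 1 − 1.000 = 0.000
a ↔ ¬(a ↔ a) = 1 − |0.208 − 0.000| = 1 − 0.208 = 0.792
¬(a ↔ ¬(a ↔ a)) = 1 − 0.792 = 0.208
a → ¬(a ↔ ¬(a ↔ a)) = min(1, 1 − 0.208 + 0.208) = min(1, 1.000) = 1.000
¬(a → ¬(a ↔ ¬(a ↔ a))) = 1 − 1.000 = 0.000

0.000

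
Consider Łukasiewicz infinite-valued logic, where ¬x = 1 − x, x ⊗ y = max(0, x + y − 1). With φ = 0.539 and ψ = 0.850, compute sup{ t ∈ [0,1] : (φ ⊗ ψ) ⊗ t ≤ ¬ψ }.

φ ⊗ ψ = max(0, 0.539 + 0.850 − 1) = max(0, 0.389) = 0.389
So the left factor is φ ⊗ ψ = 0.389.
¬ψ = 1 − 0.850 = 0.150
So the right-hand bound is ¬ψ = 0.150.
The residuum of the Łukasiewicz t-norm gives the supremum: min(1, 1 − 0.389 + 0.150).
1 − 0.389 + 0.150 = 0.761, so t = min(1, 0.761) = 0.761.
Check: 0.389 ⊗ 0.761 = max(0, 0.150) = 0.150 ≤ 0.150.

0.761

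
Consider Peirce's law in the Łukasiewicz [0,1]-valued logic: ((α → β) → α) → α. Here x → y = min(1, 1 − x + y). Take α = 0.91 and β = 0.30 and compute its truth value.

0.91

α → β = min(1, 1 − 0.91 + 0.30) = min(1, 0.39) = 0.39
(α → β) → α = min(1, 1 − 0.39 + 0.91) = min(1, 1.52) = 1.00
((α → β) → α) → α = min(1, 1 − 1.00 + 0.91) = min(1, 0.91) = 0.91
(The value 0.91 < 1 shows this instance is not satisfied; not a Ł∞-tautology in general.)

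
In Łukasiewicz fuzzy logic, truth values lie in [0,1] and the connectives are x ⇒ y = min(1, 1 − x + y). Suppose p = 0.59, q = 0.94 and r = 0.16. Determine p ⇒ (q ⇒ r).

0.63

q ⇒ r = min(1, 1 − 0.94 + 0.16) = min(1, 0.22) = 0.22
p ⇒ (q ⇒ r) = min(1, 1 − 0.59 + 0.22) = min(1, 0.63) = 0.63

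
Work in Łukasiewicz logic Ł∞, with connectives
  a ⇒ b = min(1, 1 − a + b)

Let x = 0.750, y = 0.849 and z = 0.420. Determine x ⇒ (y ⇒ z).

0.821

y ⇒ z = min(1, 1 − 0.849 + 0.420) = min(1, 0.571) = 0.571
x ⇒ (y ⇒ z) = min(1, 1 − 0.750 + 0.571) = min(1, 0.821) = 0.821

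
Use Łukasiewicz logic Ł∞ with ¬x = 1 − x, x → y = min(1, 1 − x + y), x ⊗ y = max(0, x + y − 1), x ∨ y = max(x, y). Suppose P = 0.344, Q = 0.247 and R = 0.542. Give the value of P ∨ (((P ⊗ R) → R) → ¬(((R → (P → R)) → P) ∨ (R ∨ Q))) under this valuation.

P ⊗ R = max(0, 0.344 + 0.542 − 1) = max(0, -0.114) = 0.000
(P ⊗ R) → R = min(1, 1 − 0.000 + 0.542) = min(1, 1.542) = 1.000
P → R = min(1, 1 − 0.344 + 0.542) = min(1, 1.198) = 1.000
R → (P → R) = min(1, 1 − 0.542 + 1.000) = min(1, 1.458) = 1.000
(R → (P → R)) → P = min(1, 1 − 1.000 + 0.344) = min(1, 0.344) = 0.344
R ∨ Q = max(0.542, 0.247) = 0.542
((R → (P → R)) → P) ∨ (R ∨ Q) = max(0.344, 0.542) = 0.542
¬(((R → (P → R)) → P) ∨ (R ∨ Q)) = 1 − 0.542 = 0.458
((P ⊗ R) → R) → ¬(((R → (P → R)) → P) ∨ (R ∨ Q)) = min(1, 1 − 1.000 + 0.458) = min(1, 0.458) = 0.458
P ∨ (((P ⊗ R) → R) → ¬(((R → (P → R)) → P) ∨ (R ∨ Q))) = max(0.344, 0.458) = 0.458

0.458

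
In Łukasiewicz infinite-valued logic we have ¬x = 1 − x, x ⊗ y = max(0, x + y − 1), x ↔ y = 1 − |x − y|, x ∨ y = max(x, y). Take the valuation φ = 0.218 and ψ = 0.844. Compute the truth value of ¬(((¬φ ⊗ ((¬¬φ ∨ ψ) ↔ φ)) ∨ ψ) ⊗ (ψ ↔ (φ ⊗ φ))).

1.000

¬φ = 1 − 0.218 = 0.782
¬¬φ = 1 − 0.782 = 0.218
¬¬φ ∨ ψ = max(0.218, 0.844) = 0.844
(¬¬φ ∨ ψ) ↔ φ = 1 − |0.844 − 0.218| = 1 − 0.626 = 0.374
¬φ ⊗ ((¬¬φ ∨ ψ) ↔ φ) = max(0, 0.782 + 0.374 − 1) = max(0, 0.156) = 0.156
(¬φ ⊗ ((¬¬φ ∨ ψ) ↔ φ)) ∨ ψ = max(0.156, 0.844) = 0.844
φ ⊗ φ = max(0, 0.218 + 0.218 − 1) = max(0, -0.564) = 0.000
ψ ↔ (φ ⊗ φ) = 1 − |0.844 − 0.000| = 1 − 0.844 = 0.156
((¬φ ⊗ ((¬¬φ ∨ ψ) ↔ φ)) ∨ ψ) ⊗ (ψ ↔ (φ ⊗ φ)) = max(0, 0.844 + 0.156 − 1) = max(0, 0.000) = 0.000
¬(((¬φ ⊗ ((¬¬φ ∨ ψ) ↔ φ)) ∨ ψ) ⊗ (ψ ↔ (φ ⊗ φ))) = 1 − 0.000 = 1.000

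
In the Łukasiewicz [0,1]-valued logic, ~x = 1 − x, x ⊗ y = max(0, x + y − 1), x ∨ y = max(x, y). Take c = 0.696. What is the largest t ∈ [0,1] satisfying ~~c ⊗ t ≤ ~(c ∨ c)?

0.608

~c = 1 − 0.696 = 0.304
~~c = 1 − 0.304 = 0.696
So the left factor is ~~c = 0.696.
c ∨ c = max(0.696, 0.696) = 0.696
~(c ∨ c) = 1 − 0.696 = 0.304
So the right-hand bound is ~(c ∨ c) = 0.304.
The residuum of the Łukasiewicz t-norm gives the supremum: min(1, 1 − 0.696 + 0.304).
1 − 0.696 + 0.304 = 0.608, so t = min(1, 0.608) = 0.608.
Check: 0.696 ⊗ 0.608 = max(0, 0.304) = 0.304 ≤ 0.304.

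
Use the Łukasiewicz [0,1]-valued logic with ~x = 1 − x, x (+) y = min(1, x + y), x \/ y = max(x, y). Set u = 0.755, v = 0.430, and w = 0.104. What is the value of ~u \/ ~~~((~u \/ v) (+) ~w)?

0.245

~u = 1 − 0.755 = 0.245
~u \/ v = max(0.245, 0.430) = 0.430
~w = 1 − 0.104 = 0.896
(~u \/ v) (+) ~w = min(1, 0.430 + 0.896) = min(1, 1.326) = 1.000
~((~u \/ v) (+) ~w) = 1 − 1.000 = 0.000
~~((~u \/ v) (+) ~w) = 1 − 0.000 = 1.000
~~~((~u \/ v) (+) ~w) = 1 − 1.000 = 0.000
~u \/ ~~~((~u \/ v) (+) ~w) = max(0.245, 0.000) = 0.245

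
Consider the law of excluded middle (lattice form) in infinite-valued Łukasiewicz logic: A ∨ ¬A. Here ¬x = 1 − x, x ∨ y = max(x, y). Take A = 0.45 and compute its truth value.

¬A = 1 − 0.45 = 0.55
A ∨ ¬A = max(0.45, 0.55) = 0.55
(The value 0.55 < 1 shows this instance is not satisfied; not a Ł∞-tautology — its value is max(a, 1−a).)

0.55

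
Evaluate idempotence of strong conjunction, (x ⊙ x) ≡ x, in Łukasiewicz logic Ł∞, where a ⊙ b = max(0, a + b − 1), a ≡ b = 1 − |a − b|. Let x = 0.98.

x ⊙ x = max(0, 0.98 + 0.98 − 1) = max(0, 0.96) = 0.96
(x ⊙ x) ≡ x = 1 − |0.96 − 0.98| = 1 − 0.02 = 0.98
(The value 0.98 < 1 shows this instance is not satisfied; fails in Ł∞ since a ⊗ a = max(0, 2a−1) ≠ a in general.)

0.98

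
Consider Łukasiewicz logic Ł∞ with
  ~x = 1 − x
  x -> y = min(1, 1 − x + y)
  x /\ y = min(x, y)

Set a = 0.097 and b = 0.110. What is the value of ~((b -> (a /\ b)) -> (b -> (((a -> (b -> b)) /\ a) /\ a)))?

0.000

a /\ b = min(0.097, 0.110) = 0.097
b -> (a /\ b) = min(1, 1 − 0.110 + 0.097) = min(1, 0.987) = 0.987
b -> b = min(1, 1 − 0.110 + 0.110) = min(1, 1.000) = 1.000
a -> (b -> b) = min(1, 1 − 0.097 + 1.000) = min(1, 1.903) = 1.000
(a -> (b -> b)) /\ a = min(1.000, 0.097) = 0.097
((a -> (b -> b)) /\ a) /\ a = min(0.097, 0.097) = 0.097
b -> (((a -> (b -> b)) /\ a) /\ a) = min(1, 1 − 0.110 + 0.097) = min(1, 0.987) = 0.987
(b -> (a /\ b)) -> (b -> (((a -> (b -> b)) /\ a) /\ a)) = min(1, 1 − 0.987 + 0.987) = min(1, 1.000) = 1.000
~((b -> (a /\ b)) -> (b -> (((a -> (b -> b)) /\ a) /\ a))) = 1 − 1.000 = 0.000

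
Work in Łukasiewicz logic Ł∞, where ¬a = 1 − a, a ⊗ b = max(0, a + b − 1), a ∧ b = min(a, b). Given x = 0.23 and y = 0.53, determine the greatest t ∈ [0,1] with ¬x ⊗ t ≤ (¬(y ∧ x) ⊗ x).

0.23

¬x = 1 − 0.23 = 0.77
So the left factor is ¬x = 0.77.
y ∧ x = min(0.53, 0.23) = 0.23
¬(y ∧ x) = 1 − 0.23 = 0.77
¬(y ∧ x) ⊗ x = max(0, 0.77 + 0.23 − 1) = max(0, 0.00) = 0.00
So the right-hand bound is ¬(y ∧ x) ⊗ x = 0.00.
The residuum of the Łukasiewicz t-norm gives the supremum: min(1, 1 − 0.77 + 0.00).
1 − 0.77 + 0.00 = 0.23, so t = min(1, 0.23) = 0.23.
Check: 0.77 ⊗ 0.23 = max(0, 0.00) = 0.00 ≤ 0.00.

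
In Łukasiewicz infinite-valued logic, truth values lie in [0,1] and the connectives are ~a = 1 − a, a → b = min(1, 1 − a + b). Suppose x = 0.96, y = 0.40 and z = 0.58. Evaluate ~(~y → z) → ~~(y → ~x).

1.00

~y = 1 − 0.40 = 0.60
~y → z = min(1, 1 − 0.60 + 0.58) = min(1, 0.98) = 0.98
~(~y → z) = 1 − 0.98 = 0.02
~x = 1 − 0.96 = 0.04
y → ~x = min(1, 1 − 0.40 + 0.04) = min(1, 0.64) = 0.64
~(y → ~x) = 1 − 0.64 = 0.36
~~(y → ~x) = 1 − 0.36 = 0.64
~(~y → z) → ~~(y → ~x) = min(1, 1 − 0.02 + 0.64) = min(1, 1.62) = 1.00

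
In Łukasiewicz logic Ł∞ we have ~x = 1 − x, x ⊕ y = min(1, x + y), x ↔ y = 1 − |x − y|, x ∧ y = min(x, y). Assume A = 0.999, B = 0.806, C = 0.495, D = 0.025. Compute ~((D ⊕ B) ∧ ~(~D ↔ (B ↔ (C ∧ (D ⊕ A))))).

D ⊕ B = min(1, 0.025 + 0.806) = min(1, 0.831) = 0.831
~D = 1 − 0.025 = 0.975
D ⊕ A = min(1, 0.025 + 0.999) = min(1, 1.024) = 1.000
C ∧ (D ⊕ A) = min(0.495, 1.000) = 0.495
B ↔ (C ∧ (D ⊕ A)) = 1 − |0.806 − 0.495| = 1 − 0.311 = 0.689
~D ↔ (B ↔ (C ∧ (D ⊕ A))) = 1 − |0.975 − 0.689| = 1 − 0.286 = 0.714
~(~D ↔ (B ↔ (C ∧ (D ⊕ A)))) = 1 − 0.714 = 0.286
(D ⊕ B) ∧ ~(~D ↔ (B ↔ (C ∧ (D ⊕ A)))) = min(0.831, 0.286) = 0.286
~((D ⊕ B) ∧ ~(~D ↔ (B ↔ (C ∧ (D ⊕ A))))) = 1 − 0.286 = 0.714

0.714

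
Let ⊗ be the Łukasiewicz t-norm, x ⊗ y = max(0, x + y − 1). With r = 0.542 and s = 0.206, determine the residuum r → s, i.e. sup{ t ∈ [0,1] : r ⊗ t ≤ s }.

0.664

The residuum of the Łukasiewicz t-norm gives the supremum: min(1, 1 − 0.542 + 0.206).
1 − 0.542 + 0.206 = 0.664, so t = min(1, 0.664) = 0.664.
Check: 0.542 ⊗ 0.664 = max(0, 0.206) = 0.206 ≤ 0.206.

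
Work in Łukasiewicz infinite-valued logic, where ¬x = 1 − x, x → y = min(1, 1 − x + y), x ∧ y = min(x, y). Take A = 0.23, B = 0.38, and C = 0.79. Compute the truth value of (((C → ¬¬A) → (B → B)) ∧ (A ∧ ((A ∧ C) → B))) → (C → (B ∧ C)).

1.00

¬A = 1 − 0.23 = 0.77
¬¬A = 1 − 0.77 = 0.23
C → ¬¬A = min(1, 1 − 0.79 + 0.23) = min(1, 0.44) = 0.44
B → B = min(1, 1 − 0.38 + 0.38) = min(1, 1.00) = 1.00
(C → ¬¬A) → (B → B) = min(1, 1 − 0.44 + 1.00) = min(1, 1.56) = 1.00
A ∧ C = min(0.23, 0.79) = 0.23
(A ∧ C) → B = min(1, 1 − 0.23 + 0.38) = min(1, 1.15) = 1.00
A ∧ ((A ∧ C) → B) = min(0.23, 1.00) = 0.23
((C → ¬¬A) → (B → B)) ∧ (A ∧ ((A ∧ C) → B)) = min(1.00, 0.23) = 0.23
B ∧ C = min(0.38, 0.79) = 0.38
C → (B ∧ C) = min(1, 1 − 0.79 + 0.38) = min(1, 0.59) = 0.59
(((C → ¬¬A) → (B → B)) ∧ (A ∧ ((A ∧ C) → B))) → (C → (B ∧ C)) = min(1, 1 − 0.23 + 0.59) = min(1, 1.36) = 1.00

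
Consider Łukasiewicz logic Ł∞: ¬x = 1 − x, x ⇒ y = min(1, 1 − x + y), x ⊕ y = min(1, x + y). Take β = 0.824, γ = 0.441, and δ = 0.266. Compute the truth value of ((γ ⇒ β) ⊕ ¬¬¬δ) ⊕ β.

γ ⇒ β = min(1, 1 − 0.441 + 0.824) = min(1, 1.383) = 1.000
¬δ = 1 − 0.266 = 0.734
¬¬δ = 1 − 0.734 = 0.266
¬¬¬δ = 1 − 0.266 = 0.734
(γ ⇒ β) ⊕ ¬¬¬δ = min(1, 1.000 + 0.734) = min(1, 1.734) = 1.000
((γ ⇒ β) ⊕ ¬¬¬δ) ⊕ β = min(1, 1.000 + 0.824) = min(1, 1.824) = 1.000

1.000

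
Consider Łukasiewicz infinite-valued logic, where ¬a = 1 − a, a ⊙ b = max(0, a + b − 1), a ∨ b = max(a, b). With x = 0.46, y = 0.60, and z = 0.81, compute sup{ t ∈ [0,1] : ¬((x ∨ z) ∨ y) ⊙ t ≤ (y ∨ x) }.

1.00

x ∨ z = max(0.46, 0.81) = 0.81
(x ∨ z) ∨ y = max(0.81, 0.60) = 0.81
¬((x ∨ z) ∨ y) = 1 − 0.81 = 0.19
So the left factor is ¬((x ∨ z) ∨ y) = 0.19.
y ∨ x = max(0.60, 0.46) = 0.60
So the right-hand bound is y ∨ x = 0.60.
The residuum of the Łukasiewicz t-norm gives the supremum: min(1, 1 − 0.19 + 0.60).
1 − 0.19 + 0.60 = 1.41, so t = min(1, 1.41) = 1.00.
Check: 0.19 ⊙ 1.00 = max(0, 0.19) = 0.19 ≤ 0.60.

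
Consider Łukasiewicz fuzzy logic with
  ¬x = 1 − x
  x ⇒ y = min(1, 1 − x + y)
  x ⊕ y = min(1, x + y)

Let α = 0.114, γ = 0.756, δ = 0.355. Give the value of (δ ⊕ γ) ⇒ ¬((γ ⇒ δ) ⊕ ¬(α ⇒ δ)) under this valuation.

0.401

δ ⊕ γ = min(1, 0.355 + 0.756) = min(1, 1.111) = 1.000
γ ⇒ δ = min(1, 1 − 0.756 + 0.355) = min(1, 0.599) = 0.599
α ⇒ δ = min(1, 1 − 0.114 + 0.355) = min(1, 1.241) = 1.000
¬(α ⇒ δ) = 1 − 1.000 = 0.000
(γ ⇒ δ) ⊕ ¬(α ⇒ δ) = min(1, 0.599 + 0.000) = min(1, 0.599) = 0.599
¬((γ ⇒ δ) ⊕ ¬(α ⇒ δ)) = 1 − 0.599 = 0.401
(δ ⊕ γ) ⇒ ¬((γ ⇒ δ) ⊕ ¬(α ⇒ δ)) = min(1, 1 − 1.000 + 0.401) = min(1, 0.401) = 0.401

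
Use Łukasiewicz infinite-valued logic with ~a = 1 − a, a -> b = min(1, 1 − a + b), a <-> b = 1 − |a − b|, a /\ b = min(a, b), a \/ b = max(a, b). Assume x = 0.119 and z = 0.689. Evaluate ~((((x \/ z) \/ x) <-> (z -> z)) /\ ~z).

x \/ z = max(0.119, 0.689) = 0.689
(x \/ z) \/ x = max(0.689, 0.119) = 0.689
z -> z = min(1, 1 − 0.689 + 0.689) = min(1, 1.000) = 1.000
((x \/ z) \/ x) <-> (z -> z) = 1 − |0.689 − 1.000| = 1 − 0.311 = 0.689
~z = 1 − 0.689 = 0.311
(((x \/ z) \/ x) <-> (z -> z)) /\ ~z = min(0.689, 0.311) = 0.311
~((((x \/ z) \/ x) <-> (z -> z)) /\ ~z) = 1 − 0.311 = 0.689

0.689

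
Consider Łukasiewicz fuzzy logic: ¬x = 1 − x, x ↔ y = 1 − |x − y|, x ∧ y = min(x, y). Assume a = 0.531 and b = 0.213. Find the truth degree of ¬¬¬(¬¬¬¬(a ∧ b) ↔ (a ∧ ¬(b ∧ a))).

0.318

a ∧ b = min(0.531, 0.213) = 0.213
¬(a ∧ b) = 1 − 0.213 = 0.787
¬¬(a ∧ b) = 1 − 0.787 = 0.213
¬¬¬(a ∧ b) = 1 − 0.213 = 0.787
¬¬¬¬(a ∧ b) = 1 − 0.787 = 0.213
b ∧ a = min(0.213, 0.531) = 0.213
¬(b ∧ a) = 1 − 0.213 = 0.787
a ∧ ¬(b ∧ a) = min(0.531, 0.787) = 0.531
¬¬¬¬(a ∧ b) ↔ (a ∧ ¬(b ∧ a)) = 1 − |0.213 − 0.531| = 1 − 0.318 = 0.682
¬(¬¬¬¬(a ∧ b) ↔ (a ∧ ¬(b ∧ a))) = 1 − 0.682 = 0.318
¬¬(¬¬¬¬(a ∧ b) ↔ (a ∧ ¬(b ∧ a))) = 1 − 0.318 = 0.682
¬¬¬(¬¬¬¬(a ∧ b) ↔ (a ∧ ¬(b ∧ a))) = 1 − 0.682 = 0.318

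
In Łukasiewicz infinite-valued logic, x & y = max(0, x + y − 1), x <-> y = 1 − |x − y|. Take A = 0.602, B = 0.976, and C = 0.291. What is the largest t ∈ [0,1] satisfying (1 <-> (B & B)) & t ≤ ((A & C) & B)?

B & B = max(0, 0.976 + 0.976 − 1) = max(0, 0.952) = 0.952
1 <-> (B & B) = 1 − |1.000 − 0.952| = 1 − 0.048 = 0.952
So the left factor is 1 <-> (B & B) = 0.952.
A & C = max(0, 0.602 + 0.291 − 1) = max(0, -0.107) = 0.000
(A & C) & B = max(0, 0.000 + 0.976 − 1) = max(0, -0.024) = 0.000
So the right-hand bound is (A & C) & B = 0.000.
The residuum of the Łukasiewicz t-norm gives the supremum: min(1, 1 − 0.952 + 0.000).
1 − 0.952 + 0.000 = 0.048, so t = min(1, 0.048) = 0.048.
Check: 0.952 & 0.048 = max(0, 0.000) = 0.000 ≤ 0.000.

0.048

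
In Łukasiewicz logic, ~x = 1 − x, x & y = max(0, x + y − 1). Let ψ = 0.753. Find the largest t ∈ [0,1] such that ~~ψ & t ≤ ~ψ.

~ψ = 1 − 0.753 = 0.247
~~ψ = 1 − 0.247 = 0.753
So the left factor is ~~ψ = 0.753.
So the right-hand bound is ~ψ = 0.247.
The residuum of the Łukasiewicz t-norm gives the supremum: min(1, 1 − 0.753 + 0.247).
1 − 0.753 + 0.247 = 0.494, so t = min(1, 0.494) = 0.494.
Check: 0.753 & 0.494 = max(0, 0.247) = 0.247 ≤ 0.247.

0.494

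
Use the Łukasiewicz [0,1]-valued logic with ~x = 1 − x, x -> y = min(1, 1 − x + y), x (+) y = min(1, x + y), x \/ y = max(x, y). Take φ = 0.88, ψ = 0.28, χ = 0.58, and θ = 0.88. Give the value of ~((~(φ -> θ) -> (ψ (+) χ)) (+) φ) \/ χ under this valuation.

φ -> θ = min(1, 1 − 0.88 + 0.88) = min(1, 1.00) = 1.00
~(φ -> θ) = 1 − 1.00 = 0.00
ψ (+) χ = min(1, 0.28 + 0.58) = min(1, 0.86) = 0.86
~(φ -> θ) -> (ψ (+) χ) = min(1, 1 − 0.00 + 0.86) = min(1, 1.86) = 1.00
(~(φ -> θ) -> (ψ (+) χ)) (+) φ = min(1, 1.00 + 0.88) = min(1, 1.88) = 1.00
~((~(φ -> θ) -> (ψ (+) χ)) (+) φ) = 1 − 1.00 = 0.00
~((~(φ -> θ) -> (ψ (+) χ)) (+) φ) \/ χ = max(0.00, 0.58) = 0.58

0.58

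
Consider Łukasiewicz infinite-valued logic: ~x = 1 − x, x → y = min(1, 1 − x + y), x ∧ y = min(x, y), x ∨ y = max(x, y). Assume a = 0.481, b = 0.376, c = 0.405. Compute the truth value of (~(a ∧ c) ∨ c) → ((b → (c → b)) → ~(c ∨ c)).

a ∧ c = min(0.481, 0.405) = 0.405
~(a ∧ c) = 1 − 0.405 = 0.595
~(a ∧ c) ∨ c = max(0.595, 0.405) = 0.595
c → b = min(1, 1 − 0.405 + 0.376) = min(1, 0.971) = 0.971
b → (c → b) = min(1, 1 − 0.376 + 0.971) = min(1, 1.595) = 1.000
c ∨ c = max(0.405, 0.405) = 0.405
~(c ∨ c) = 1 − 0.405 = 0.595
(b → (c → b)) → ~(c ∨ c) = min(1, 1 − 1.000 + 0.595) = min(1, 0.595) = 0.595
(~(a ∧ c) ∨ c) → ((b → (c → b)) → ~(c ∨ c)) = min(1, 1 − 0.595 + 0.595) = min(1, 1.000) = 1.000

1.000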